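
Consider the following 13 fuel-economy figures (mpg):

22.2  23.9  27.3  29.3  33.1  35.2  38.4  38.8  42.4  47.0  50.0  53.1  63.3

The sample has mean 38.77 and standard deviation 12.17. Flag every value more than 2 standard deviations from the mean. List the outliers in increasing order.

63.3

Cutoffs at x̄ ± 2s: 38.77 ± 2·12.17 = [14.43, 63.11].
63.3: z = 2.02, |z| > 2 → outlier.
Every other value lies within [14.43, 63.11].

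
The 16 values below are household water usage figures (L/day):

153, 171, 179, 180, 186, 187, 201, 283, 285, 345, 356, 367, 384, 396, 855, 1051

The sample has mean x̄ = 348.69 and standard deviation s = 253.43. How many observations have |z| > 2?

Cutoffs: x̄ ± 2s = [-158.17, 855.55].
Outside the cutoffs: 1051.

1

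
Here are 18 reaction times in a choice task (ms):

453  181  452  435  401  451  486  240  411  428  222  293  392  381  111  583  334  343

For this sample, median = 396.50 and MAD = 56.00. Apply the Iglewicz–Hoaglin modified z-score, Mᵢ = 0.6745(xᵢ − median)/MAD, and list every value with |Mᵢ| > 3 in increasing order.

111

|Mᵢ| > 3 ⇔ |xᵢ − 396.50| > 3·56.00/0.6745 = 249.07.
So outliers lie outside [147.43, 645.57].
111: M = -3.44 → outlier.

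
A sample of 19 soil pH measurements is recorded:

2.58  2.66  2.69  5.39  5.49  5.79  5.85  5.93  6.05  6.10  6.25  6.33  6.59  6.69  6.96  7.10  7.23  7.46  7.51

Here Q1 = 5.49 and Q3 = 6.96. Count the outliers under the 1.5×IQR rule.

IQR = 1.47; fences at 5.49 − 2.205 = 3.285 and 6.96 + 2.205 = 9.165.
Outside the cutoffs: 2.58, 2.66, 2.69.

3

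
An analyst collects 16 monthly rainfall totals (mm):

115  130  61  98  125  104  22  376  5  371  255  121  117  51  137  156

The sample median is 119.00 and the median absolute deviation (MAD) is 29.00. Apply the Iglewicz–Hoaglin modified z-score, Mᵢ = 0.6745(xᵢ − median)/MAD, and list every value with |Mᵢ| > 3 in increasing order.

255, 371, 376

|Mᵢ| > 3 ⇔ |xᵢ − 119.00| > 3·29.00/0.6745 = 128.98.
So outliers lie outside [-9.98, 247.98].
255: M = 3.16 → outlier.
371: M = 5.86 → outlier.
376: M = 5.98 → outlier.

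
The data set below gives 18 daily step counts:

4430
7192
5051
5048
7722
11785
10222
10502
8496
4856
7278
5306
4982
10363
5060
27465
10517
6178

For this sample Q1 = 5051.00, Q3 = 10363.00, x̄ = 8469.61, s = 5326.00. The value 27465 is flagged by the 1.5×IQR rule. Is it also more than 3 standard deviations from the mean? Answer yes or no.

yes

z = (27465 − 8469.61) / 5326.00 = 3.57.
|z| = 3.57 > 3.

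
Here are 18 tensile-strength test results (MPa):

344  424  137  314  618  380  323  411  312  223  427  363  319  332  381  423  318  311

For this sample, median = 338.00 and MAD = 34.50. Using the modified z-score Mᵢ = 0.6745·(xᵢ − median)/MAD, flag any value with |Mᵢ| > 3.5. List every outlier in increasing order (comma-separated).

137, 618

|Mᵢ| > 3.5 ⇔ |xᵢ − 338.00| > 3.5·34.50/0.6745 = 179.02.
So outliers lie outside [158.98, 517.02].
137: M = -3.93 → outlier.
618: M = 5.47 → outlier.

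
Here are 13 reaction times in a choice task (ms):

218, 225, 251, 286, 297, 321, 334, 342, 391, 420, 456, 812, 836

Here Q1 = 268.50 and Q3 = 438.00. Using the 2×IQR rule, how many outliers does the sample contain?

2

IQR = 169.50; fences at 268.50 − 339.00 = -70.50 and 438.00 + 339.00 = 777.00.
Outside the cutoffs: 812, 836.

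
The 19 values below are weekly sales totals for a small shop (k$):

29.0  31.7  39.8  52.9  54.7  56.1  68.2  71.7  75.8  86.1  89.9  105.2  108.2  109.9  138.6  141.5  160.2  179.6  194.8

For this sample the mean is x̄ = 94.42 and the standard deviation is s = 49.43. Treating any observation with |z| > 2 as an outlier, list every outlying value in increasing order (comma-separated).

194.8

Cutoffs at x̄ ± 2s: 94.42 ± 2·49.43 = [-4.44, 193.28].
194.8: z = 2.03, |z| > 2 → outlier.
Every other value lies within [-4.44, 193.28].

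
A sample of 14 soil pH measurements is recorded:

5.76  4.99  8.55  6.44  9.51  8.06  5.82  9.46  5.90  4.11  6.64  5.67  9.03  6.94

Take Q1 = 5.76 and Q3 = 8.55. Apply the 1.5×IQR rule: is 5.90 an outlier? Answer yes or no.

IQR = Q3 − Q1 = 8.55 − 5.76 = 2.79.
Lower fence = Q1 − 1.5·IQR = 5.76 − 4.185 = 1.575.
Upper fence = Q3 + 1.5·IQR = 8.55 + 4.185 = 12.735.
5.90 lies within [1.575, 12.735].

no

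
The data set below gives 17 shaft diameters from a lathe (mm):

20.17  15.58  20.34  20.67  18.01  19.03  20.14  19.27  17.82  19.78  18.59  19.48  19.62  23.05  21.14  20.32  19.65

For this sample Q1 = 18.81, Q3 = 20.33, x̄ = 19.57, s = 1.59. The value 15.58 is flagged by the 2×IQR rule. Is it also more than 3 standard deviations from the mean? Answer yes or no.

no

z = (15.58 − 19.57) / 1.59 = -2.51.
|z| = 2.51 ≤ 3.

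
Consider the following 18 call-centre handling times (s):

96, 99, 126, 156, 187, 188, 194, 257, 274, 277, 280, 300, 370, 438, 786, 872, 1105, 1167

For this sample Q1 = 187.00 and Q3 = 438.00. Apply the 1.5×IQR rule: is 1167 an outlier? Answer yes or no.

yes

IQR = Q3 − Q1 = 438.00 − 187.00 = 251.00.
Lower fence = Q1 − 1.5·IQR = 187.00 − 376.50 = -189.50.
Upper fence = Q3 + 1.5·IQR = 438.00 + 376.50 = 814.50.
1167 lies above the upper fence.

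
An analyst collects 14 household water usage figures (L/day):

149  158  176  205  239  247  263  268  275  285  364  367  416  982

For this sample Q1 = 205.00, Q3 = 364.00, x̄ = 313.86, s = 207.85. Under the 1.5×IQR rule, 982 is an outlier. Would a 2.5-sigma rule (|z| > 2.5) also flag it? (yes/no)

yes

z = (982 − 313.86) / 207.85 = 3.21.
|z| = 3.21 > 2.5.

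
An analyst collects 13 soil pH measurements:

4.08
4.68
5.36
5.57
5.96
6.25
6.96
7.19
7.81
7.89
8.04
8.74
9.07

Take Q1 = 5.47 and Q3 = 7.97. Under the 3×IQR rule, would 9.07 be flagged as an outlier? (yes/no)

no

IQR = Q3 − Q1 = 7.97 − 5.47 = 2.50.
Lower fence = Q1 − 3·IQR = 5.47 − 7.50 = -2.03.
Upper fence = Q3 + 3·IQR = 7.97 + 7.50 = 15.47.
9.07 lies within [-2.03, 15.47].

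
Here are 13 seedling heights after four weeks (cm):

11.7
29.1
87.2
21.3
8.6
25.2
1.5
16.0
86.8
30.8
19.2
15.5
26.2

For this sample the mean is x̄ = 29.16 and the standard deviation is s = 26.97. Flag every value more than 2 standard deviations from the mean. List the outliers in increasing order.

86.8, 87.2

Cutoffs at x̄ ± 2s: 29.16 ± 2·26.97 = [-24.78, 83.10].
86.8: z = 2.14, |z| > 2 → outlier.
87.2: z = 2.15, |z| > 2 → outlier.
Every other value lies within [-24.78, 83.10].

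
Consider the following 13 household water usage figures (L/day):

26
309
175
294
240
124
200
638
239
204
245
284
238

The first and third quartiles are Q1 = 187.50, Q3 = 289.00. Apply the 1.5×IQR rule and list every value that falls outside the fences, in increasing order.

26, 638

IQR = Q3 − Q1 = 289.00 − 187.50 = 101.50.
Lower fence = Q1 − 1.5·IQR = 187.50 − 152.25 = 35.25.
Upper fence = Q3 + 1.5·IQR = 289.00 + 152.25 = 441.25.
26 < 35.25 → outlier.
638 > 441.25 → outlier.
All remaining values lie within [35.25, 441.25].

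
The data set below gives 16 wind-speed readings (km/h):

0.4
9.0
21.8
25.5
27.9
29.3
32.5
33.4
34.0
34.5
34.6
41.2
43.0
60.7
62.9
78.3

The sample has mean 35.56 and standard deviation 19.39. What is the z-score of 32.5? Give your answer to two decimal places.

-0.16

z = (32.5 − 35.56) / 19.39 = -0.16.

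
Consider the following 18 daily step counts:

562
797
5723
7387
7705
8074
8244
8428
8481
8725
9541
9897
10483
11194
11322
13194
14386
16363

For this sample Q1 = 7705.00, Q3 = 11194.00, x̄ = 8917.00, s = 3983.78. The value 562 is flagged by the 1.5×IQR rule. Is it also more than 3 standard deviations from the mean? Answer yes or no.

z = (562 − 8917.00) / 3983.78 = -2.10.
|z| = 2.10 ≤ 3.

no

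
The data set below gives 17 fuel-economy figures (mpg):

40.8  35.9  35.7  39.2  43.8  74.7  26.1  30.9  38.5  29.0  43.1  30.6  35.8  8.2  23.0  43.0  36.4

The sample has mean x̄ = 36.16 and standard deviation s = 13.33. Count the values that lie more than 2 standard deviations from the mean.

Cutoffs: x̄ ± 2s = [9.50, 62.82].
Outside the cutoffs: 8.2, 74.7.

2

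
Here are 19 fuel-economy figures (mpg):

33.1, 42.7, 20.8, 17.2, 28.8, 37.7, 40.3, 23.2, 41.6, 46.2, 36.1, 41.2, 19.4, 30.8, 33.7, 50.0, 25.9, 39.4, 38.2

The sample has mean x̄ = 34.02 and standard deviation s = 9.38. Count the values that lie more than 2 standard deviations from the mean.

Cutoffs: x̄ ± 2s = [15.26, 52.78].
Every value lies within the cutoffs.

0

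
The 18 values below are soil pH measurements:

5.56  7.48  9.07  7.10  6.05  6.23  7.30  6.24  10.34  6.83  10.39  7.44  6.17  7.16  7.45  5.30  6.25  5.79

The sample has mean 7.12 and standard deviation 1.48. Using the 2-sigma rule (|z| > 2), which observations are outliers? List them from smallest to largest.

10.34, 10.39

Cutoffs at x̄ ± 2s: 7.12 ± 2·1.48 = [4.16, 10.08].
10.34: z = 2.18, |z| > 2 → outlier.
10.39: z = 2.21, |z| > 2 → outlier.
Every other value lies within [4.16, 10.08].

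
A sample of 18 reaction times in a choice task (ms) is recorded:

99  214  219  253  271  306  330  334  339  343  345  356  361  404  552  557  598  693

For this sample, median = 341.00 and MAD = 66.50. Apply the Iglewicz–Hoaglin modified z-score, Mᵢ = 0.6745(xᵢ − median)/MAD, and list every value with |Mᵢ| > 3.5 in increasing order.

693

|Mᵢ| > 3.5 ⇔ |xᵢ − 341.00| > 3.5·66.50/0.6745 = 345.07.
So outliers lie outside [-4.07, 686.07].
693: M = 3.57 → outlier.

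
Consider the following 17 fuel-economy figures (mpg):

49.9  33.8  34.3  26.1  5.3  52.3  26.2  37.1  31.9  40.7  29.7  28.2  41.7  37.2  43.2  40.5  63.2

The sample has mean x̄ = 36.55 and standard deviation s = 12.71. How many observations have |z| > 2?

2

Cutoffs: x̄ ± 2s = [11.13, 61.97].
Outside the cutoffs: 5.3, 63.2.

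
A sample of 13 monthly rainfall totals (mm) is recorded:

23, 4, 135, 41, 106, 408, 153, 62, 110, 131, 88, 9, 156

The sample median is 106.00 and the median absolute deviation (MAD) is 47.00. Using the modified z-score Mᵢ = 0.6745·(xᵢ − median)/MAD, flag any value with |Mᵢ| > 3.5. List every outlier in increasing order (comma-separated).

408

|Mᵢ| > 3.5 ⇔ |xᵢ − 106.00| > 3.5·47.00/0.6745 = 243.88.
So outliers lie outside [-137.88, 349.88].
408: M = 4.33 → outlier.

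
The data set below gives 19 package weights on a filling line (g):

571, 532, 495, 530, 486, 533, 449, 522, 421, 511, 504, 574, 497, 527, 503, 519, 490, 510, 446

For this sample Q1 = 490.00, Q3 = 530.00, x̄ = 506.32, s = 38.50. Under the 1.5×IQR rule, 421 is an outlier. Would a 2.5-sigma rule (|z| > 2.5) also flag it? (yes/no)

z = (421 − 506.32) / 38.50 = -2.22.
|z| = 2.22 ≤ 2.5.

no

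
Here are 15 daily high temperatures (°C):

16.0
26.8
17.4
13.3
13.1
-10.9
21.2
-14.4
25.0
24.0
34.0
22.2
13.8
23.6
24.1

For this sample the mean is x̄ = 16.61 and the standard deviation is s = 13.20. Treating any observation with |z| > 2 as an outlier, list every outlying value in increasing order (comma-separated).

Cutoffs at x̄ ± 2s: 16.61 ± 2·13.20 = [-9.79, 43.01].
-14.4: z = -2.35, |z| > 2 → outlier.
-10.9: z = -2.08, |z| > 2 → outlier.
Every other value lies within [-9.79, 43.01].

-14.4, -10.9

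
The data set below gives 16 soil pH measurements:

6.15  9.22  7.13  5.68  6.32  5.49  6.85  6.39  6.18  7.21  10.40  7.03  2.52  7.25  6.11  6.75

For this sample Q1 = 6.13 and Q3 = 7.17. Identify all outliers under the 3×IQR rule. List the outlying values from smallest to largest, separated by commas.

IQR = Q3 − Q1 = 7.17 − 6.13 = 1.04.
Lower fence = Q1 − 3·IQR = 6.13 − 3.12 = 3.01.
Upper fence = Q3 + 3·IQR = 7.17 + 3.12 = 10.29.
2.52 < 3.01 → outlier.
10.40 > 10.29 → outlier.
All remaining values lie within [3.01, 10.29].

2.52, 10.40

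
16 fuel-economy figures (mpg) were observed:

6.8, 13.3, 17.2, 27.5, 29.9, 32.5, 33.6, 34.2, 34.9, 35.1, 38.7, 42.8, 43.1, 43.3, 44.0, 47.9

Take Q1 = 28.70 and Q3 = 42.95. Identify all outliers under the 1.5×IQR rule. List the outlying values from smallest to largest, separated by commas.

6.8

IQR = Q3 − Q1 = 42.95 − 28.70 = 14.25.
Lower fence = Q1 − 1.5·IQR = 28.70 − 21.375 = 7.325.
Upper fence = Q3 + 1.5·IQR = 42.95 + 21.375 = 64.325.
6.8 < 7.325 → outlier.
All remaining values lie within [7.325, 64.325].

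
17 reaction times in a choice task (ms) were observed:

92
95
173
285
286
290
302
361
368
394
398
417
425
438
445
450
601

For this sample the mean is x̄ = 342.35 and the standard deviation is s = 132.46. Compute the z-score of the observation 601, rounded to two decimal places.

1.95

z = (601 − 342.35) / 132.46 = 1.95.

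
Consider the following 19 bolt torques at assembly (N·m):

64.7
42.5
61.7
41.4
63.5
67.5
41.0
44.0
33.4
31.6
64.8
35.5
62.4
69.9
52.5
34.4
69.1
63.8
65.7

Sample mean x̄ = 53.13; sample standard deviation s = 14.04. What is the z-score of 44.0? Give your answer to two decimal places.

z = (44.0 − 53.13) / 14.04 = -0.65.

-0.65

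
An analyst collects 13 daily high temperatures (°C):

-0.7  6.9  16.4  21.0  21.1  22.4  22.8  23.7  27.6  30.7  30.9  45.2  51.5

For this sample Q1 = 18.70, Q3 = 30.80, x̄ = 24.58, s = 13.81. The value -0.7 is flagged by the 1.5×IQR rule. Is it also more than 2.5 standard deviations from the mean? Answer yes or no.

z = (-0.7 − 24.58) / 13.81 = -1.83.
|z| = 1.83 ≤ 2.5.

no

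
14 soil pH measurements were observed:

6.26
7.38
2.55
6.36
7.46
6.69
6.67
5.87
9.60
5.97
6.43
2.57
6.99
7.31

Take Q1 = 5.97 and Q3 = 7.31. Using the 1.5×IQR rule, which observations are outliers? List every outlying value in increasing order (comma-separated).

IQR = Q3 − Q1 = 7.31 − 5.97 = 1.34.
Lower fence = Q1 − 1.5·IQR = 5.97 − 2.01 = 3.96.
Upper fence = Q3 + 1.5·IQR = 7.31 + 2.01 = 9.32.
2.55 < 3.96 → outlier.
2.57 < 3.96 → outlier.
9.60 > 9.32 → outlier.
All remaining values lie within [3.96, 9.32].

2.55, 2.57, 9.60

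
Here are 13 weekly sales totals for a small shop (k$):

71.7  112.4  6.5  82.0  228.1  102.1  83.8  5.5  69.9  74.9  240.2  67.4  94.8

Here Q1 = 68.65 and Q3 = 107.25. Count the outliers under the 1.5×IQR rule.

4

IQR = 38.60; fences at 68.65 − 57.90 = 10.75 and 107.25 + 57.90 = 165.15.
Outside the cutoffs: 5.5, 6.5, 228.1, 240.2.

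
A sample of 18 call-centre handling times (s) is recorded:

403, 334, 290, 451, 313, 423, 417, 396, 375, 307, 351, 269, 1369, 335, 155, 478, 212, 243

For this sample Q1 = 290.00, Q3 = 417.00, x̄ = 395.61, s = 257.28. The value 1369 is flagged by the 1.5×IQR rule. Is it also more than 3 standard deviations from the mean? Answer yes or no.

z = (1369 − 395.61) / 257.28 = 3.78.
|z| = 3.78 > 3.

yes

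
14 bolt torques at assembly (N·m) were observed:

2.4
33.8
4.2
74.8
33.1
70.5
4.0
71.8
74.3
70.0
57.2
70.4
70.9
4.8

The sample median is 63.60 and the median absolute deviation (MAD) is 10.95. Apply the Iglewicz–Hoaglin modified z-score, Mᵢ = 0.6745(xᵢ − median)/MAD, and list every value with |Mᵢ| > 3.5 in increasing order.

2.4, 4.0, 4.2, 4.8

|Mᵢ| > 3.5 ⇔ |xᵢ − 63.60| > 3.5·10.95/0.6745 = 56.82.
So outliers lie outside [6.78, 120.42].
2.4: M = -3.77 → outlier.
4.0: M = -3.67 → outlier.
4.2: M = -3.66 → outlier.
4.8: M = -3.62 → outlier.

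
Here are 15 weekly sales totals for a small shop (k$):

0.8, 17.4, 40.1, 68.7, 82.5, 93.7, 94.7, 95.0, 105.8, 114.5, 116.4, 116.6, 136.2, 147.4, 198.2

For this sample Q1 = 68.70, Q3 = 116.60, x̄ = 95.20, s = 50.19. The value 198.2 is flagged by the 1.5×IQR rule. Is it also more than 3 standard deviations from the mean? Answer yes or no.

z = (198.2 − 95.20) / 50.19 = 2.05.
|z| = 2.05 ≤ 3.

no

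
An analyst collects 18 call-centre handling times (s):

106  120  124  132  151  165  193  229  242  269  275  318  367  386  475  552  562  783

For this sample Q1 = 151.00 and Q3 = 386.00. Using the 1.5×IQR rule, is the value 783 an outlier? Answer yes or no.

yes

IQR = Q3 − Q1 = 386.00 − 151.00 = 235.00.
Lower fence = Q1 − 1.5·IQR = 151.00 − 352.50 = -201.50.
Upper fence = Q3 + 1.5·IQR = 386.00 + 352.50 = 738.50.
783 lies above the upper fence.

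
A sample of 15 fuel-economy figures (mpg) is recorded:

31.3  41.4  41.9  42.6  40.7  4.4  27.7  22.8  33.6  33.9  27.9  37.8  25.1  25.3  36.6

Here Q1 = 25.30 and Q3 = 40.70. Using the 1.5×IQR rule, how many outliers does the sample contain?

0

IQR = 15.40; fences at 25.30 − 23.10 = 2.20 and 40.70 + 23.10 = 63.80.
Every value lies within the cutoffs.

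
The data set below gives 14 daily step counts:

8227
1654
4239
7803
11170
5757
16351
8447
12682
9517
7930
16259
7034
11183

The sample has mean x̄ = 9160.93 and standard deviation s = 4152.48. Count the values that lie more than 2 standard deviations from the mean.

0

Cutoffs: x̄ ± 2s = [855.97, 17465.89].
Every value lies within the cutoffs.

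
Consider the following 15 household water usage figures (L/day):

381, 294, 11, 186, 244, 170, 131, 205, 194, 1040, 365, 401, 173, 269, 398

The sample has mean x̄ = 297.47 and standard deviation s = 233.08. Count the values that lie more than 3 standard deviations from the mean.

1

Cutoffs: x̄ ± 3s = [-401.77, 996.71].
Outside the cutoffs: 1040.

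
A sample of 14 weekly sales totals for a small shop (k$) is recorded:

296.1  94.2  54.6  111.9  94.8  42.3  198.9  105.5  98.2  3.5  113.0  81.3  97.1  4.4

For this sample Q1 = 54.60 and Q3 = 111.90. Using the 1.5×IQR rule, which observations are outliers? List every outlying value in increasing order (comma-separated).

IQR = Q3 − Q1 = 111.90 − 54.60 = 57.30.
Lower fence = Q1 − 1.5·IQR = 54.60 − 85.95 = -31.35.
Upper fence = Q3 + 1.5·IQR = 111.90 + 85.95 = 197.85.
198.9 > 197.85 → outlier.
296.1 > 197.85 → outlier.
All remaining values lie within [-31.35, 197.85].

198.9, 296.1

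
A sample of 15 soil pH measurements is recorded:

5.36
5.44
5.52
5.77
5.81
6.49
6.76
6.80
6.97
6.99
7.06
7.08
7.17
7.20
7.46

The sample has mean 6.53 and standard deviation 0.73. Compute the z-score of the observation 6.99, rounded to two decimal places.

z = (6.99 − 6.53) / 0.73 = 0.63.

0.63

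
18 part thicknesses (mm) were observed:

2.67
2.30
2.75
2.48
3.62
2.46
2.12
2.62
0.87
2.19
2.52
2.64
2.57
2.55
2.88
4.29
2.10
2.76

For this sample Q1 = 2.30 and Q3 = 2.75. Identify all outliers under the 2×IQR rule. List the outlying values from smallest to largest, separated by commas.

IQR = Q3 − Q1 = 2.75 − 2.30 = 0.45.
Lower fence = Q1 − 2·IQR = 2.30 − 0.90 = 1.40.
Upper fence = Q3 + 2·IQR = 2.75 + 0.90 = 3.65.
0.87 < 1.40 → outlier.
4.29 > 3.65 → outlier.
All remaining values lie within [1.40, 3.65].

0.87, 4.29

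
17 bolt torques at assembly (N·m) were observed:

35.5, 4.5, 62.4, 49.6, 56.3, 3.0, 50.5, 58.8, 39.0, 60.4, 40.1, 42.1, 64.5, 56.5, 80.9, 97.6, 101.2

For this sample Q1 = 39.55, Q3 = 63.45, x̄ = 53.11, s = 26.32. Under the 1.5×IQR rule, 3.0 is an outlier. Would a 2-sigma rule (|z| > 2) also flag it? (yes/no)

z = (3.0 − 53.11) / 26.32 = -1.90.
|z| = 1.90 ≤ 2.

no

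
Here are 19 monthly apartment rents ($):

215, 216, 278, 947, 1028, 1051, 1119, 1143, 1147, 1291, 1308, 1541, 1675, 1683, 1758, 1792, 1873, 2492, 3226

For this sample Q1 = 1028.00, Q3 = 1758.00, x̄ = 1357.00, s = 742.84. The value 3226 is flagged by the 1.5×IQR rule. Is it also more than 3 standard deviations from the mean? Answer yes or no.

z = (3226 − 1357.00) / 742.84 = 2.52.
|z| = 2.52 ≤ 3.

no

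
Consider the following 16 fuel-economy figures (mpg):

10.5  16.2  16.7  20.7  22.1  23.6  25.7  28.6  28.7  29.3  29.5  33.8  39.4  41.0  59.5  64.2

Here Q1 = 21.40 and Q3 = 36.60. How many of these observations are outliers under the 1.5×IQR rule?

IQR = 15.20; fences at 21.40 − 22.80 = -1.40 and 36.60 + 22.80 = 59.40.
Outside the cutoffs: 59.5, 64.2.

2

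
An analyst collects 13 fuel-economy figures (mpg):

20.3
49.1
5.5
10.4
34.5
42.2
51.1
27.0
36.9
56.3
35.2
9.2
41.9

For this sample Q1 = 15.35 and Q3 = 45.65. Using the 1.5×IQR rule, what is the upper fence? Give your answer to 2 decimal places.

IQR = Q3 − Q1 = 45.65 − 15.35 = 30.30.
Lower fence = Q1 − 1.5·IQR = 15.35 − 45.45 = -30.10.
Upper fence = Q3 + 1.5·IQR = 45.65 + 45.45 = 91.10.

91.10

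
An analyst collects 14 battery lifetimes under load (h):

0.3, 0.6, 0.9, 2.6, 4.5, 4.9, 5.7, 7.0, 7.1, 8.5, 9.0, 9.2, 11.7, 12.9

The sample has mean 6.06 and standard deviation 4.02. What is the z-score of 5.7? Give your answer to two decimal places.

-0.09

z = (5.7 − 6.06) / 4.02 = -0.09.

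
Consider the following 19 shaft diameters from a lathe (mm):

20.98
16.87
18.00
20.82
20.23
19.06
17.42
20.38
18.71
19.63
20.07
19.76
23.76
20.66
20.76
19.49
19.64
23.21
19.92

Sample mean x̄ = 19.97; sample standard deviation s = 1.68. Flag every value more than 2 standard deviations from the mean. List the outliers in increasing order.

Cutoffs at x̄ ± 2s: 19.97 ± 2·1.68 = [16.61, 23.33].
23.76: z = 2.26, |z| > 2 → outlier.
Every other value lies within [16.61, 23.33].

23.76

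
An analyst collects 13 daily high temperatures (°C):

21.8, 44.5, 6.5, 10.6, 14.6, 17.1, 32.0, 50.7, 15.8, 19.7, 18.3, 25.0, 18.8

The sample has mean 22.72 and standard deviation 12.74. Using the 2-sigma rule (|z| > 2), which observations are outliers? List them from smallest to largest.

50.7

Cutoffs at x̄ ± 2s: 22.72 ± 2·12.74 = [-2.76, 48.20].
50.7: z = 2.20, |z| > 2 → outlier.
Every other value lies within [-2.76, 48.20].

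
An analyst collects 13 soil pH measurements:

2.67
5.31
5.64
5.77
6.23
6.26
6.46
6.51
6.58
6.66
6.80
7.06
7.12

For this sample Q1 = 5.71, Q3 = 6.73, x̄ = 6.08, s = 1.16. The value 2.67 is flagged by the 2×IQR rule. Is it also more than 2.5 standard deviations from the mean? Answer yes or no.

z = (2.67 − 6.08) / 1.16 = -2.94.
|z| = 2.94 > 2.5.

yes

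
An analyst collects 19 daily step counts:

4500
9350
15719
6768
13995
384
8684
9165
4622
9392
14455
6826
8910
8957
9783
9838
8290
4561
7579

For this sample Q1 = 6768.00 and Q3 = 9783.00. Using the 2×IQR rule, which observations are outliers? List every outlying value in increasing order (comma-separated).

IQR = Q3 − Q1 = 9783.00 − 6768.00 = 3015.00.
Lower fence = Q1 − 2·IQR = 6768.00 − 6030.00 = 738.00.
Upper fence = Q3 + 2·IQR = 9783.00 + 6030.00 = 15813.00.
384 < 738.00 → outlier.
All remaining values lie within [738.00, 15813.00].

384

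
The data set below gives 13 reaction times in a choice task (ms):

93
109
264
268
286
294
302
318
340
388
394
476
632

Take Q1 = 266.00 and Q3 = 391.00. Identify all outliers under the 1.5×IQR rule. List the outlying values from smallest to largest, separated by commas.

IQR = Q3 − Q1 = 391.00 − 266.00 = 125.00.
Lower fence = Q1 − 1.5·IQR = 266.00 − 187.50 = 78.50.
Upper fence = Q3 + 1.5·IQR = 391.00 + 187.50 = 578.50.
632 > 578.50 → outlier.
All remaining values lie within [78.50, 578.50].

632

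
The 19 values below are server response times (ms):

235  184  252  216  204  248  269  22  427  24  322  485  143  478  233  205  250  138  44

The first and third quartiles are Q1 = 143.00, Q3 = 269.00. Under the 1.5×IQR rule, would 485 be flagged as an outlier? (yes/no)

yes

IQR = Q3 − Q1 = 269.00 − 143.00 = 126.00.
Lower fence = Q1 − 1.5·IQR = 143.00 − 189.00 = -46.00.
Upper fence = Q3 + 1.5·IQR = 269.00 + 189.00 = 458.00.
485 lies above the upper fence.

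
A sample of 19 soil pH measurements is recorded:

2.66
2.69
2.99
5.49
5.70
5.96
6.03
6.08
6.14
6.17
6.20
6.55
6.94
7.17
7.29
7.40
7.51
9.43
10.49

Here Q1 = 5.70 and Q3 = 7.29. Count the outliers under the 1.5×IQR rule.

IQR = 1.59; fences at 5.70 − 2.385 = 3.315 and 7.29 + 2.385 = 9.675.
Outside the cutoffs: 2.66, 2.69, 2.99, 10.49.

4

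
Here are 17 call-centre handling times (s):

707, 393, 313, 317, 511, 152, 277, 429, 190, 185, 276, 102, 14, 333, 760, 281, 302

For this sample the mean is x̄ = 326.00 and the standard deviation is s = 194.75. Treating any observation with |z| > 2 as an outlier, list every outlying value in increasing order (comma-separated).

Cutoffs at x̄ ± 2s: 326.00 ± 2·194.75 = [-63.50, 715.50].
760: z = 2.23, |z| > 2 → outlier.
Every other value lies within [-63.50, 715.50].

760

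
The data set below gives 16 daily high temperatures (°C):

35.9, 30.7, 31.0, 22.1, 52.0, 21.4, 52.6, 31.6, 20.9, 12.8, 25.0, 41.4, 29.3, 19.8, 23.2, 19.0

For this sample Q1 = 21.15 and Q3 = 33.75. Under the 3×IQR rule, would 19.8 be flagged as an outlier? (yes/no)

IQR = Q3 − Q1 = 33.75 − 21.15 = 12.60.
Lower fence = Q1 − 3·IQR = 21.15 − 37.80 = -16.65.
Upper fence = Q3 + 3·IQR = 33.75 + 37.80 = 71.55.
19.8 lies within [-16.65, 71.55].

no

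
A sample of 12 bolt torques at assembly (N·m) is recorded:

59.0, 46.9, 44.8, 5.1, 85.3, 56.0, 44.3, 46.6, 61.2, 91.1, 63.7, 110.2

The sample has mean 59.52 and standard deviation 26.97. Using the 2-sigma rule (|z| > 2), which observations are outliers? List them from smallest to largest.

Cutoffs at x̄ ± 2s: 59.52 ± 2·26.97 = [5.58, 113.46].
5.1: z = -2.02, |z| > 2 → outlier.
Every other value lies within [5.58, 113.46].

5.1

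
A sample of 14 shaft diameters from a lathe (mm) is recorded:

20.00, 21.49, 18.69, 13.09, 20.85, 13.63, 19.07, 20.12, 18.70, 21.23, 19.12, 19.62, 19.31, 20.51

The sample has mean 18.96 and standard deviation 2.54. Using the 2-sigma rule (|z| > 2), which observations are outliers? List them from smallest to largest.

13.09, 13.63

Cutoffs at x̄ ± 2s: 18.96 ± 2·2.54 = [13.88, 24.04].
13.09: z = -2.31, |z| > 2 → outlier.
13.63: z = -2.10, |z| > 2 → outlier.
Every other value lies within [13.88, 24.04].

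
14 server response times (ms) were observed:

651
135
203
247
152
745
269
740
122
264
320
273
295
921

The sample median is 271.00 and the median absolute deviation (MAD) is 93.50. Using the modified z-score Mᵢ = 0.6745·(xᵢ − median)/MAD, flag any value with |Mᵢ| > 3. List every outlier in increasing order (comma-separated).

740, 745, 921

|Mᵢ| > 3 ⇔ |xᵢ − 271.00| > 3·93.50/0.6745 = 415.86.
So outliers lie outside [-144.86, 686.86].
740: M = 3.38 → outlier.
745: M = 3.42 → outlier.
921: M = 4.69 → outlier.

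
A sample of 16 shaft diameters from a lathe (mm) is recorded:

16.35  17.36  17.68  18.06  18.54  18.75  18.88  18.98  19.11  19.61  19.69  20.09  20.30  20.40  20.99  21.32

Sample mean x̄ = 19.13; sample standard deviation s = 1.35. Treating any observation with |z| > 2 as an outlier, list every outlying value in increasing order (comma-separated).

Cutoffs at x̄ ± 2s: 19.13 ± 2·1.35 = [16.43, 21.83].
16.35: z = -2.06, |z| > 2 → outlier.
Every other value lies within [16.43, 21.83].

16.35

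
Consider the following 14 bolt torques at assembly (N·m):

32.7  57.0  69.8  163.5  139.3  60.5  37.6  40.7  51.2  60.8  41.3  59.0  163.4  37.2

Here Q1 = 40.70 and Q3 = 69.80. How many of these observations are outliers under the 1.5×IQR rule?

IQR = 29.10; fences at 40.70 − 43.65 = -2.95 and 69.80 + 43.65 = 113.45.
Outside the cutoffs: 139.3, 163.4, 163.5.

3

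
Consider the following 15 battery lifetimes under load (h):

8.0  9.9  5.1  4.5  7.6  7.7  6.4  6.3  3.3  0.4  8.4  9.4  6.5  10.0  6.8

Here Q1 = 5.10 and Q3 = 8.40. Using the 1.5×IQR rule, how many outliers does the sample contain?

IQR = 3.30; fences at 5.10 − 4.95 = 0.15 and 8.40 + 4.95 = 13.35.
Every value lies within the cutoffs.

0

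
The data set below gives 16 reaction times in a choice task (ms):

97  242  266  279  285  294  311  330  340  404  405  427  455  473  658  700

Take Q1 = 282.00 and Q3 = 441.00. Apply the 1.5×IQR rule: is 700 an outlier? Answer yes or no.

IQR = Q3 − Q1 = 441.00 − 282.00 = 159.00.
Lower fence = Q1 − 1.5·IQR = 282.00 − 238.50 = 43.50.
Upper fence = Q3 + 1.5·IQR = 441.00 + 238.50 = 679.50.
700 lies above the upper fence.

yes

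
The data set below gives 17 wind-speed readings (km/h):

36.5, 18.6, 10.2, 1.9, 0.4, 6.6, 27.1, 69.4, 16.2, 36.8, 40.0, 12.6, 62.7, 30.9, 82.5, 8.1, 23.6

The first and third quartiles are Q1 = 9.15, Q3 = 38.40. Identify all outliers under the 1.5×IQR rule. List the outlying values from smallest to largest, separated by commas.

82.5

IQR = Q3 − Q1 = 38.40 − 9.15 = 29.25.
Lower fence = Q1 − 1.5·IQR = 9.15 − 43.875 = -34.725.
Upper fence = Q3 + 1.5·IQR = 38.40 + 43.875 = 82.275.
82.5 > 82.275 → outlier.
All remaining values lie within [-34.725, 82.275].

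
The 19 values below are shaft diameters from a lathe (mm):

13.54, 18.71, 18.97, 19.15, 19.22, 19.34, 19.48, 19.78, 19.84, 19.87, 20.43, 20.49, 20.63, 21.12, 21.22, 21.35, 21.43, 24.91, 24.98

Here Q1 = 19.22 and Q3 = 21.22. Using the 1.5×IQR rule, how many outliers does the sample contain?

IQR = 2.00; fences at 19.22 − 3.00 = 16.22 and 21.22 + 3.00 = 24.22.
Outside the cutoffs: 13.54, 24.91, 24.98.

3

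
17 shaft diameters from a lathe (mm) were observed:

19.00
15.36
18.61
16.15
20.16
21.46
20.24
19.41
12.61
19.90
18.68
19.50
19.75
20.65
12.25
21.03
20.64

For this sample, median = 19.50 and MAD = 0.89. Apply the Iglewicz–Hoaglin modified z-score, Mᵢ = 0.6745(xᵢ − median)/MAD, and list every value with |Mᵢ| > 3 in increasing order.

|Mᵢ| > 3 ⇔ |xᵢ − 19.50| > 3·0.89/0.6745 = 3.96.
So outliers lie outside [15.54, 23.46].
12.25: M = -5.49 → outlier.
12.61: M = -5.22 → outlier.
15.36: M = -3.14 → outlier.

12.25, 12.61, 15.36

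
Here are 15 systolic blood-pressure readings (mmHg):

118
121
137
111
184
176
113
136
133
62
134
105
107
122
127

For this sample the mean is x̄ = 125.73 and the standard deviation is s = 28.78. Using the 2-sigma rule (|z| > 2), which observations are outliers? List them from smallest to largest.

Cutoffs at x̄ ± 2s: 125.73 ± 2·28.78 = [68.17, 183.29].
62: z = -2.21, |z| > 2 → outlier.
184: z = 2.02, |z| > 2 → outlier.
Every other value lies within [68.17, 183.29].

62, 184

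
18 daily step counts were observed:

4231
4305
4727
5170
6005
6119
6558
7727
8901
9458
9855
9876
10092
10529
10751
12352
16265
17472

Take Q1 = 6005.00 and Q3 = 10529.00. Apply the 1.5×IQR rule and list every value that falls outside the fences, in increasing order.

IQR = Q3 − Q1 = 10529.00 − 6005.00 = 4524.00.
Lower fence = Q1 − 1.5·IQR = 6005.00 − 6786.00 = -781.00.
Upper fence = Q3 + 1.5·IQR = 10529.00 + 6786.00 = 17315.00.
17472 > 17315.00 → outlier.
All remaining values lie within [-781.00, 17315.00].

17472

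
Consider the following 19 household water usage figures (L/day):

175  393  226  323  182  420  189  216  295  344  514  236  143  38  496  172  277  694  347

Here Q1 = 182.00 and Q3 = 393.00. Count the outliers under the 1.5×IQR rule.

0

IQR = 211.00; fences at 182.00 − 316.50 = -134.50 and 393.00 + 316.50 = 709.50.
Every value lies within the cutoffs.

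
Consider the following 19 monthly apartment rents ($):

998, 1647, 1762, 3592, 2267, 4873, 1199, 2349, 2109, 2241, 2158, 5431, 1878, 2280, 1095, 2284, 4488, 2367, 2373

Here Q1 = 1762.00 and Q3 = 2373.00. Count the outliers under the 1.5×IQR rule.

IQR = 611.00; fences at 1762.00 − 916.50 = 845.50 and 2373.00 + 916.50 = 3289.50.
Outside the cutoffs: 3592, 4488, 4873, 5431.

4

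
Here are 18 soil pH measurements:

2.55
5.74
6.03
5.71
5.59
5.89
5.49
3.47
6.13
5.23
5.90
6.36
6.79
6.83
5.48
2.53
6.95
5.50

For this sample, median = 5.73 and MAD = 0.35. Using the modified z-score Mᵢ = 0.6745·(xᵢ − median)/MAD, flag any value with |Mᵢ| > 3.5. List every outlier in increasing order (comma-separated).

2.53, 2.55, 3.47

|Mᵢ| > 3.5 ⇔ |xᵢ − 5.73| > 3.5·0.35/0.6745 = 1.82.
So outliers lie outside [3.91, 7.55].
2.53: M = -6.17 → outlier.
2.55: M = -6.13 → outlier.
3.47: M = -4.36 → outlier.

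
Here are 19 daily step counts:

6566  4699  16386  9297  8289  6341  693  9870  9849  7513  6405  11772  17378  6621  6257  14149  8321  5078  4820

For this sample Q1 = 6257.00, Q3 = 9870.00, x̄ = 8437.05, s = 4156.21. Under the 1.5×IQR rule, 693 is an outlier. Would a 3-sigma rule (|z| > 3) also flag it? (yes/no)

z = (693 − 8437.05) / 4156.21 = -1.86.
|z| = 1.86 ≤ 3.

no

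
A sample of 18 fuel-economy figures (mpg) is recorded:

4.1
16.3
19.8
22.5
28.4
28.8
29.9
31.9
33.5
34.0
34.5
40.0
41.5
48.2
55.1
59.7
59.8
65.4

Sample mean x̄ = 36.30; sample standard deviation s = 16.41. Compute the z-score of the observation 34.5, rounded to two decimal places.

z = (34.5 − 36.30) / 16.41 = -0.11.

-0.11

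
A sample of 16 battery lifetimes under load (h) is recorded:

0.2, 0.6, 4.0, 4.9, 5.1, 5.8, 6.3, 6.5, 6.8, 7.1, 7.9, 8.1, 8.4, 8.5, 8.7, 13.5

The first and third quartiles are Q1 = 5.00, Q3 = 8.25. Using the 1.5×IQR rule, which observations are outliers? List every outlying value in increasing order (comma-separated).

13.5

IQR = Q3 − Q1 = 8.25 − 5.00 = 3.25.
Lower fence = Q1 − 1.5·IQR = 5.00 − 4.875 = 0.125.
Upper fence = Q3 + 1.5·IQR = 8.25 + 4.875 = 13.125.
13.5 > 13.125 → outlier.
All remaining values lie within [0.125, 13.125].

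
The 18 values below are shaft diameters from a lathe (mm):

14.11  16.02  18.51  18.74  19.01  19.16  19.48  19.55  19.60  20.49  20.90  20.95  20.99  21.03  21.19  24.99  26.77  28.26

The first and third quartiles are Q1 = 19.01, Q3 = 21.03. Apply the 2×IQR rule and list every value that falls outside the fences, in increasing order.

IQR = Q3 − Q1 = 21.03 − 19.01 = 2.02.
Lower fence = Q1 − 2·IQR = 19.01 − 4.04 = 14.97.
Upper fence = Q3 + 2·IQR = 21.03 + 4.04 = 25.07.
14.11 < 14.97 → outlier.
26.77 > 25.07 → outlier.
28.26 > 25.07 → outlier.
All remaining values lie within [14.97, 25.07].

14.11, 26.77, 28.26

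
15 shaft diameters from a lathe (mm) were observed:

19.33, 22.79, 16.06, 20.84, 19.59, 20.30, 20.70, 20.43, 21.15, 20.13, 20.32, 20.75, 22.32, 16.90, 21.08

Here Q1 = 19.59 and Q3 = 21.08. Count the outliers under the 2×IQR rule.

1

IQR = 1.49; fences at 19.59 − 2.98 = 16.61 and 21.08 + 2.98 = 24.06.
Outside the cutoffs: 16.06.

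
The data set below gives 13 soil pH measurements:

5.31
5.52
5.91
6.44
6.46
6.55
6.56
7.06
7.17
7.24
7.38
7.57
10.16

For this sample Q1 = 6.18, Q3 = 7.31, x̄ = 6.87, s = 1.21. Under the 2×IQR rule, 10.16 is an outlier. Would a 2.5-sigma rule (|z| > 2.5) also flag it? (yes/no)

z = (10.16 − 6.87) / 1.21 = 2.72.
|z| = 2.72 > 2.5.

yes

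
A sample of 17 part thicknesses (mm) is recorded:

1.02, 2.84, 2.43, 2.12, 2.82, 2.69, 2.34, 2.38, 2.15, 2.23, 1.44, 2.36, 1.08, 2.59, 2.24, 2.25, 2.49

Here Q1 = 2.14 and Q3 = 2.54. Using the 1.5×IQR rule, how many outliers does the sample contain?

IQR = 0.40; fences at 2.14 − 0.60 = 1.54 and 2.54 + 0.60 = 3.14.
Outside the cutoffs: 1.02, 1.08, 1.44.

3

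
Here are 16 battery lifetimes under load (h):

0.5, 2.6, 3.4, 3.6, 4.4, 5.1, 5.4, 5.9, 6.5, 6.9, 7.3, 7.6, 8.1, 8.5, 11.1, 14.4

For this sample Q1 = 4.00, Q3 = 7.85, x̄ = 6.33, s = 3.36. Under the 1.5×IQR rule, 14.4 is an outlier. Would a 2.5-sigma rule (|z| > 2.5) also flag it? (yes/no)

z = (14.4 − 6.33) / 3.36 = 2.40.
|z| = 2.40 ≤ 2.5.

no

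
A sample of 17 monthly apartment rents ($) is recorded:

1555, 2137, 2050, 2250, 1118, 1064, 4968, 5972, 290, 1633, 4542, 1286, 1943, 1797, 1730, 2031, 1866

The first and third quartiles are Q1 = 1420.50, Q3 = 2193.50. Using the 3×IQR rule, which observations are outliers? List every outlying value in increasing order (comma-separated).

IQR = Q3 − Q1 = 2193.50 − 1420.50 = 773.00.
Lower fence = Q1 − 3·IQR = 1420.50 − 2319.00 = -898.50.
Upper fence = Q3 + 3·IQR = 2193.50 + 2319.00 = 4512.50.
4542 > 4512.50 → outlier.
4968 > 4512.50 → outlier.
5972 > 4512.50 → outlier.
All remaining values lie within [-898.50, 4512.50].

4542, 4968, 5972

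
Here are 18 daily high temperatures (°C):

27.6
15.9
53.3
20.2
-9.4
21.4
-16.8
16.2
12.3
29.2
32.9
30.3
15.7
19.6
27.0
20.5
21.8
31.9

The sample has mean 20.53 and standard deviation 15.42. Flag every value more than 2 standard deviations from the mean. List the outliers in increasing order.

-16.8, 53.3

Cutoffs at x̄ ± 2s: 20.53 ± 2·15.42 = [-10.31, 51.37].
-16.8: z = -2.42, |z| > 2 → outlier.
53.3: z = 2.13, |z| > 2 → outlier.
Every other value lies within [-10.31, 51.37].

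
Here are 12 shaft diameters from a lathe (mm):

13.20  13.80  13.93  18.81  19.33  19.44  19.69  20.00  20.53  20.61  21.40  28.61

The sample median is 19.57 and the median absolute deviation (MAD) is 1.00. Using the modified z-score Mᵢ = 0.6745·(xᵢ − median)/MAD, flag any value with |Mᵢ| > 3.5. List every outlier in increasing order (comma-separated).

13.20, 13.80, 13.93, 28.61

|Mᵢ| > 3.5 ⇔ |xᵢ − 19.57| > 3.5·1.00/0.6745 = 5.19.
So outliers lie outside [14.38, 24.76].
13.20: M = -4.30 → outlier.
13.80: M = -3.89 → outlier.
13.93: M = -3.80 → outlier.
28.61: M = 6.10 → outlier.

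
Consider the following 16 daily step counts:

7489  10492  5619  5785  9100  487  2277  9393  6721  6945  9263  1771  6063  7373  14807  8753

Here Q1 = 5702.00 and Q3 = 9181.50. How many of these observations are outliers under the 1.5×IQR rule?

1

IQR = 3479.50; fences at 5702.00 − 5219.25 = 482.75 and 9181.50 + 5219.25 = 14400.75.
Outside the cutoffs: 14807.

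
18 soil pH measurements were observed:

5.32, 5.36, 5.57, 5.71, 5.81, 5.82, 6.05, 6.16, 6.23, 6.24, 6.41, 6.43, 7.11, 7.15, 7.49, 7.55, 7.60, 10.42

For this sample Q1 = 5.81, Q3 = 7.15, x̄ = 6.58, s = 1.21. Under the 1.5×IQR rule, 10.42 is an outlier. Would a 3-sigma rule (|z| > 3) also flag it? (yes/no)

yes

z = (10.42 − 6.58) / 1.21 = 3.17.
|z| = 3.17 > 3.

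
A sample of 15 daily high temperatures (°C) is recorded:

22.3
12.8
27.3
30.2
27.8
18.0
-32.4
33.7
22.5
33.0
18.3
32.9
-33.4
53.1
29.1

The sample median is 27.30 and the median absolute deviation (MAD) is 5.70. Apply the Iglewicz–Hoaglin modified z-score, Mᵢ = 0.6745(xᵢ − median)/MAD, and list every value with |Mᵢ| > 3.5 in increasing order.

-33.4, -32.4

|Mᵢ| > 3.5 ⇔ |xᵢ − 27.30| > 3.5·5.70/0.6745 = 29.58.
So outliers lie outside [-2.28, 56.88].
-33.4: M = -7.18 → outlier.
-32.4: M = -7.06 → outlier.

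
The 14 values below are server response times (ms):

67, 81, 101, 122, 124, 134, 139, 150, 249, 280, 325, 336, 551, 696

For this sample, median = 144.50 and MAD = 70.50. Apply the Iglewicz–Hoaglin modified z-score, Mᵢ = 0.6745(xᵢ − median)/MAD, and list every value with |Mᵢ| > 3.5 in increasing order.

|Mᵢ| > 3.5 ⇔ |xᵢ − 144.50| > 3.5·70.50/0.6745 = 365.83.
So outliers lie outside [-221.33, 510.33].
551: M = 3.89 → outlier.
696: M = 5.28 → outlier.

551, 696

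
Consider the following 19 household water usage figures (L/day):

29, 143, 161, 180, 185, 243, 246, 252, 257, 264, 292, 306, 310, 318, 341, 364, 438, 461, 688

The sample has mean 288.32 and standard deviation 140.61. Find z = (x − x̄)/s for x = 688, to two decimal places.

2.84

z = (688 − 288.32) / 140.61 = 2.84.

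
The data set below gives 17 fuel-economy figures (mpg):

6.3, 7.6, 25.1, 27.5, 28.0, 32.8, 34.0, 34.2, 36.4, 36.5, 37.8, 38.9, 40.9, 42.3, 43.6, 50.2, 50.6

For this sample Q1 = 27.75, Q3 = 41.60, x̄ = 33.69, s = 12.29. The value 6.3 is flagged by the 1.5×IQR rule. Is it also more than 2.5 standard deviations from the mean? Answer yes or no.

z = (6.3 − 33.69) / 12.29 = -2.23.
|z| = 2.23 ≤ 2.5.

no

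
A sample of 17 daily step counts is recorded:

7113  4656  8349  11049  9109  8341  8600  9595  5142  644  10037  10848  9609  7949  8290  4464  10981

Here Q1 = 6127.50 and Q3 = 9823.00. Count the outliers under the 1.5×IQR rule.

IQR = 3695.50; fences at 6127.50 − 5543.25 = 584.25 and 9823.00 + 5543.25 = 15366.25.
Every value lies within the cutoffs.

0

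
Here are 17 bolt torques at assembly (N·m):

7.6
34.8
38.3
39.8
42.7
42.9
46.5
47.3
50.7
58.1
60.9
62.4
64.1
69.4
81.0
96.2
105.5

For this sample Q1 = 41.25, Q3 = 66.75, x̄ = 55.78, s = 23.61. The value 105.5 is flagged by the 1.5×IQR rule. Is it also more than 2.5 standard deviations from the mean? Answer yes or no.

no

z = (105.5 − 55.78) / 23.61 = 2.11.
|z| = 2.11 ≤ 2.5.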